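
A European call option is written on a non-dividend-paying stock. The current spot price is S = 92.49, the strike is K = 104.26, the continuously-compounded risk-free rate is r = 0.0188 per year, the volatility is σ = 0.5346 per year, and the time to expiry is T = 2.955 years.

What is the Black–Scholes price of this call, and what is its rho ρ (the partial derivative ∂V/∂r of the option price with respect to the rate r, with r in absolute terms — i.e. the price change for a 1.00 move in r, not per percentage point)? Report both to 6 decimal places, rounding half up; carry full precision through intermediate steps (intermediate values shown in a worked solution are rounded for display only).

price = 30.847871
ρ = 86.927152

σ√T = 0.5346·√2.955 = 0.918983
d₁ = (ln(S/K) + (r+σ²/2)T) / (σ√T) = (ln(92.49/104.26) + (0.0188+0.5346²/2)·2.955) / 0.918983 = (-0.119787 + 0.477819) / 0.918983 = 0.389596
d₂ = d₁ − σ√T = 0.389596 − 0.918983 = -0.529388
e^{−rT} = e^{−0.0188·2.955} = 0.945961
N(d₁) = 0.651582,  N(d₂) = 0.298268
Call price V = S·N(d₁) − K·e^{−rT}·N(d₂) = 60.264843 − 29.416972 = 30.847871
ρ = K·T·e^{−rT}·N(d₂) = 86.927152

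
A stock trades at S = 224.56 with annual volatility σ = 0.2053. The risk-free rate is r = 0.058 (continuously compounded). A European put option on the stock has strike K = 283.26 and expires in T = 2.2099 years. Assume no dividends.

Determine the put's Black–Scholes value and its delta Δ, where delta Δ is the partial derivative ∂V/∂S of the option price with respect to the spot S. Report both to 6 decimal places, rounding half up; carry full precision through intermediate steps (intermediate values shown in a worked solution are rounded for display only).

σ√T = 0.2053·√2.2099 = 0.305193
d₁ = (ln(S/K) + (r+σ²/2)T) / (σ√T) = (ln(224.56/283.26) + (0.058+0.2053²/2)·2.2099) / 0.305193 = (-0.232222 + 0.174746) / 0.305193 = -0.188328
d₂ = d₁ − σ√T = -0.188328 − 0.305193 = -0.493522
e^{−rT} = e^{−0.058·2.2099} = 0.879700
N(−d₁) = 0.574690,  N(−d₂) = 0.689178
Put price V = K·e^{−rT}·N(−d₂) − S·N(−d₁) = 171.732029 − 129.052456 = 42.679573
Δ = −N(−d₁) = -0.574690

price = 42.679573
Δ = -0.574690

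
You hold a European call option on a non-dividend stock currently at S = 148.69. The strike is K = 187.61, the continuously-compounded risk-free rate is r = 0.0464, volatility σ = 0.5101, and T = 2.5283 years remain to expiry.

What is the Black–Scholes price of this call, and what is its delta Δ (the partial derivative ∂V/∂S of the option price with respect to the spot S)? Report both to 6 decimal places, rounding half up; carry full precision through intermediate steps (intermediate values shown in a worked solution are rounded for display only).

price = 41.080647
Δ = 0.603928

σ√T = 0.5101·√2.5283 = 0.811091
d₁ = (ln(S/K) + (r+σ²/2)T) / (σ√T) = (ln(148.69/187.61) + (0.0464+0.5101²/2)·2.5283) / 0.811091 = (-0.232502 + 0.446247) / 0.811091 = 0.263529
d₂ = d₁ − σ√T = 0.263529 − 0.811091 = -0.547562
e^{−rT} = e^{−0.0464·2.5283} = 0.889307
N(d₁) = 0.603928,  N(d₂) = 0.291996
Call price V = S·N(d₁) − K·e^{−rT}·N(d₂) = 89.798119 − 48.717472 = 41.080647
Δ = N(d₁) = 0.603928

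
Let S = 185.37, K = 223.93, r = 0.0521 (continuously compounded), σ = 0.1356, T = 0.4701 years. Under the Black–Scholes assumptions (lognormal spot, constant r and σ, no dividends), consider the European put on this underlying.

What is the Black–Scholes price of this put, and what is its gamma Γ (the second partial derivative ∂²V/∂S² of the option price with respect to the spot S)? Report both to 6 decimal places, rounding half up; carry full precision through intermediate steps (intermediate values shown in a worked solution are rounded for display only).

σ√T = 0.1356·√0.4701 = 0.092973
d₁ = (ln(S/K) + (r+σ²/2)T) / (σ√T) = (ln(185.37/223.93) + (0.0521+0.1356²/2)·0.4701) / 0.092973 = (-0.188980 + 0.028814) / 0.092973 = -1.722718
d₂ = d₁ − σ√T = -1.722718 − 0.092973 = -1.815691
e^{−rT} = e^{−0.0521·0.4701} = 0.975805
N(−d₁) = 0.957530,  N(−d₂) = 0.965291
Put price V = K·e^{−rT}·N(−d₂) − S·N(−d₁) = 210.927760 − 177.497380 = 33.430380
φ(d₁) = (1/√(2π))·e^{−d₁²/2} = 0.090463
Γ = φ(d₁) / (S·σ·√T) = 0.005249

price = 33.430380
Γ = 0.005249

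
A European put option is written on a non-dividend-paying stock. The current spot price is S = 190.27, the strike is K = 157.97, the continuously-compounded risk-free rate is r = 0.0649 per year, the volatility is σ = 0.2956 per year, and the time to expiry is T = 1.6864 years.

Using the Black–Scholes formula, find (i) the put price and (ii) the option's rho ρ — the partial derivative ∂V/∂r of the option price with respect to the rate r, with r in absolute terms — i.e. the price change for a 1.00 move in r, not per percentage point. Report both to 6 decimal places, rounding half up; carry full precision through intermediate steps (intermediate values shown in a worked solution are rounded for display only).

σ√T = 0.2956·√1.6864 = 0.383870
d₁ = (ln(S/K) + (r+σ²/2)T) / (σ√T) = (ln(190.27/157.97) + (0.0649+0.2956²/2)·1.6864) / 0.383870 = (0.186039 + 0.183126) / 0.383870 = 0.961691
d₂ = d₁ − σ√T = 0.961691 − 0.383870 = 0.577820
e^{−rT} = e^{−0.0649·1.6864} = 0.896329
N(−d₁) = 0.168103,  N(−d₂) = 0.281693
Put price V = K·e^{−rT}·N(−d₂) − S·N(−d₁) = 39.885772 − 31.984871 = 7.900901
ρ = −K·T·e^{−rT}·N(−d₂) = -67.263366

price = 7.900901
ρ = -67.263366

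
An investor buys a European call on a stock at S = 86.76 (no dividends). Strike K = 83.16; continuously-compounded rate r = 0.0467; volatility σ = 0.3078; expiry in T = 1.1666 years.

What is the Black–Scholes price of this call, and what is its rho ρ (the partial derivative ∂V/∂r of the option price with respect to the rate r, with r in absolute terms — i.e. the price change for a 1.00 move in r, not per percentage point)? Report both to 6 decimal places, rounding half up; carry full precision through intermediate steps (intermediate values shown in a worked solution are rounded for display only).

σ√T = 0.3078·√1.1666 = 0.332452
d₁ = (ln(S/K) + (r+σ²/2)T) / (σ√T) = (ln(86.76/83.16) + (0.0467+0.3078²/2)·1.1666) / 0.332452 = (0.042379 + 0.109743) / 0.332452 = 0.457574
d₂ = d₁ − σ√T = 0.457574 − 0.332452 = 0.125122
e^{−rT} = e^{−0.0467·1.1666} = 0.946977
N(d₁) = 0.676371,  N(d₂) = 0.549787
Call price V = S·N(d₁) − K·e^{−rT}·N(d₂) = 58.681940 − 43.296032 = 15.385908
ρ = K·T·e^{−rT}·N(d₂) = 50.509151

price = 15.385908
ρ = 50.509151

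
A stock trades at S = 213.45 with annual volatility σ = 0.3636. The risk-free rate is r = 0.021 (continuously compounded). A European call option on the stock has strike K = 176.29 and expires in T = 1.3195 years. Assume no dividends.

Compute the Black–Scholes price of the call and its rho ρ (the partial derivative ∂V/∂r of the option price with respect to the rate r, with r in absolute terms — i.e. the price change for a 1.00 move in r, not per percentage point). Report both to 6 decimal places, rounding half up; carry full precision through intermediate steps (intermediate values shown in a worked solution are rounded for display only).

σ√T = 0.3636·√1.3195 = 0.417665
d₁ = (ln(S/K) + (r+σ²/2)T) / (σ√T) = (ln(213.45/176.29) + (0.021+0.3636²/2)·1.3195) / 0.417665 = (0.191272 + 0.114932) / 0.417665 = 0.733132
d₂ = d₁ − σ√T = 0.733132 − 0.417665 = 0.315467
e^{−rT} = e^{−0.021·1.3195} = 0.972671
N(d₁) = 0.768261,  N(d₂) = 0.623796
Call price V = S·N(d₁) − K·e^{−rT}·N(d₂) = 163.985326 − 106.963695 = 57.021631
ρ = K·T·e^{−rT}·N(d₂) = 141.138596

price = 57.021631
ρ = 141.138596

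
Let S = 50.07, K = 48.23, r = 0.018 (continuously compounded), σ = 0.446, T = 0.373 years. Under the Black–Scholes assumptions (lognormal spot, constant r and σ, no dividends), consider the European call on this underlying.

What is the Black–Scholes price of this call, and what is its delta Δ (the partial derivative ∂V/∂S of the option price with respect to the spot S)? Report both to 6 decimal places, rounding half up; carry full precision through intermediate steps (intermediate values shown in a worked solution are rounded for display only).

price = 6.457554
Δ = 0.617262

σ√T = 0.446·√0.373 = 0.272389
d₁ = (ln(S/K) + (r+σ²/2)T) / (σ√T) = (ln(50.07/48.23) + (0.018+0.446²/2)·0.373) / 0.272389 = (0.037441 + 0.043812) / 0.272389 = 0.298296
d₂ = d₁ − σ√T = 0.298296 − 0.272389 = 0.025908
e^{−rT} = e^{−0.018·0.373} = 0.993308
N(d₁) = 0.617262,  N(d₂) = 0.510335
Call price V = S·N(d₁) − K·e^{−rT}·N(d₂) = 30.906286 − 24.448732 = 6.457554
Δ = N(d₁) = 0.617262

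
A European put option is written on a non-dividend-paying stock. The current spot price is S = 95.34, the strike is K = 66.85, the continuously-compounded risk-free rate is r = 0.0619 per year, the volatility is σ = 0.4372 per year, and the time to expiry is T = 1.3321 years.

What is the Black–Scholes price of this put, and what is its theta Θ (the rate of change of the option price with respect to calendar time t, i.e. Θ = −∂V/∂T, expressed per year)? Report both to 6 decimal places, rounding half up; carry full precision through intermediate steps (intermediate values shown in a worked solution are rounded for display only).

σ√T = 0.4372·√1.3321 = 0.504602
d₁ = (ln(S/K) + (r+σ²/2)T) / (σ√T) = (ln(95.34/66.85) + (0.0619+0.4372²/2)·1.3321) / 0.504602 = (0.354998 + 0.209768) / 0.504602 = 1.119233
d₂ = d₁ − σ√T = 1.119233 − 0.504602 = 0.614631
e^{−rT} = e^{−0.0619·1.3321} = 0.920851
N(−d₁) = 0.131520,  N(−d₂) = 0.269399
Put price V = K·e^{−rT}·N(−d₂) − S·N(−d₁) = 16.583916 − 12.539161 = 4.044755
φ(d₁) = (1/√(2π))·e^{−d₁²/2} = 0.213252
Θ = −S·φ(d₁)·σ/(2√T) + r·K·e^{−rT}·N(−d₂) = −3.850797 + 1.026544 = -2.824252

price = 4.044755
Θ = -2.824252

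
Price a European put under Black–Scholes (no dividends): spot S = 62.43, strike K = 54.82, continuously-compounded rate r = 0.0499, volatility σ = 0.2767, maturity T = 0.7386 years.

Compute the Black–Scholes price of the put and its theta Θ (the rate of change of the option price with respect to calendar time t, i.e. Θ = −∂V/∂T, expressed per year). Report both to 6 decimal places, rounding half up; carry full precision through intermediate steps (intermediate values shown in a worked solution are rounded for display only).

price = 1.938277
Θ = -2.125061

σ√T = 0.2767·√0.7386 = 0.237801
d₁ = (ln(S/K) + (r+σ²/2)T) / (σ√T) = (ln(62.43/54.82) + (0.0499+0.2767²/2)·0.7386) / 0.237801 = (0.129991 + 0.065131) / 0.237801 = 0.820525
d₂ = d₁ − σ√T = 0.820525 − 0.237801 = 0.582724
e^{−rT} = e^{−0.0499·0.7386} = 0.963815
N(−d₁) = 0.205959,  N(−d₂) = 0.280040
Put price V = K·e^{−rT}·N(−d₂) − S·N(−d₁) = 14.796268 − 12.857991 = 1.938277
φ(d₁) = (1/√(2π))·e^{−d₁²/2} = 0.284914
Θ = −S·φ(d₁)·σ/(2√T) + r·K·e^{−rT}·N(−d₂) = −2.863395 + 0.738334 = -2.125061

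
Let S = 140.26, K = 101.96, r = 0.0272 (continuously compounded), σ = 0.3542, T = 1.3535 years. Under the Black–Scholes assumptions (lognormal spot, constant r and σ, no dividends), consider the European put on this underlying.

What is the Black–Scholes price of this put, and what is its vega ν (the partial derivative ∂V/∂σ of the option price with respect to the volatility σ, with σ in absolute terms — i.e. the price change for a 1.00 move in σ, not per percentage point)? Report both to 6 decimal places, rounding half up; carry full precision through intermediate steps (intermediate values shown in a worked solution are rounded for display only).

price = 5.128521
ν = 36.752197

σ√T = 0.3542·√1.3535 = 0.412076
d₁ = (ln(S/K) + (r+σ²/2)T) / (σ√T) = (ln(140.26/101.96) + (0.0272+0.3542²/2)·1.3535) / 0.412076 = (0.318917 + 0.121719) / 0.412076 = 1.069307
d₂ = d₁ − σ√T = 1.069307 − 0.412076 = 0.657230
e^{−rT} = e^{−0.0272·1.3535} = 0.963854
N(−d₁) = 0.142466,  N(−d₂) = 0.255516
Put price V = K·e^{−rT}·N(−d₂) − S·N(−d₁) = 25.110773 − 19.982251 = 5.128521
φ(d₁) = (1/√(2π))·e^{−d₁²/2} = 0.225227
ν = S·φ(d₁)·√T = 36.752197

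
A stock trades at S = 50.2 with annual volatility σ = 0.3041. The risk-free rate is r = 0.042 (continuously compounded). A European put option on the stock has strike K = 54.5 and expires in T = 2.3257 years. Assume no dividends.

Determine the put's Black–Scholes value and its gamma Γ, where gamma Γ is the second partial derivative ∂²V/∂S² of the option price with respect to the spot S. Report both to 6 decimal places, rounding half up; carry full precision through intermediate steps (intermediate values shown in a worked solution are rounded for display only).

price = 8.753462
Γ = 0.016544

σ√T = 0.3041·√2.3257 = 0.463760
d₁ = (ln(S/K) + (r+σ²/2)T) / (σ√T) = (ln(50.2/54.5) + (0.042+0.3041²/2)·2.3257) / 0.463760 = (-0.082186 + 0.205216) / 0.463760 = 0.265289
d₂ = d₁ − σ√T = 0.265289 − 0.463760 = -0.198471
e^{−rT} = e^{−0.042·2.3257} = 0.906940
N(−d₁) = 0.395393,  N(−d₂) = 0.578662
Put price V = K·e^{−rT}·N(−d₂) − S·N(−d₁) = 28.602213 − 19.848751 = 8.753462
φ(d₁) = (1/√(2π))·e^{−d₁²/2} = 0.385148
Γ = φ(d₁) / (S·σ·√T) = 0.016544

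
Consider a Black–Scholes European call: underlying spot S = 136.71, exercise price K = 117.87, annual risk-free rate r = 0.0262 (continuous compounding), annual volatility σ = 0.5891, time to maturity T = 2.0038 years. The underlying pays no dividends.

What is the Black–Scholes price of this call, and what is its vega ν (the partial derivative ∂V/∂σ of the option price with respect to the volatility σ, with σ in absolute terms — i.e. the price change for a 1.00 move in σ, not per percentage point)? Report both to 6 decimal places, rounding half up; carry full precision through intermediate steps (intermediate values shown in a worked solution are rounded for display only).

price = 53.699677
ν = 62.187054

σ√T = 0.5891·√2.0038 = 0.833904
d₁ = (ln(S/K) + (r+σ²/2)T) / (σ√T) = (ln(136.71/117.87) + (0.0262+0.5891²/2)·2.0038) / 0.833904 = (0.148280 + 0.400198) / 0.833904 = 0.657722
d₂ = d₁ − σ√T = 0.657722 − 0.833904 = -0.176182
e^{−rT} = e^{−0.0262·2.0038} = 0.948855
N(d₁) = 0.744642,  N(d₂) = 0.430075
Call price V = S·N(d₁) − K·e^{−rT}·N(d₂) = 101.799960 − 48.100284 = 53.699677
φ(d₁) = (1/√(2π))·e^{−d₁²/2} = 0.321346
ν = S·φ(d₁)·√T = 62.187054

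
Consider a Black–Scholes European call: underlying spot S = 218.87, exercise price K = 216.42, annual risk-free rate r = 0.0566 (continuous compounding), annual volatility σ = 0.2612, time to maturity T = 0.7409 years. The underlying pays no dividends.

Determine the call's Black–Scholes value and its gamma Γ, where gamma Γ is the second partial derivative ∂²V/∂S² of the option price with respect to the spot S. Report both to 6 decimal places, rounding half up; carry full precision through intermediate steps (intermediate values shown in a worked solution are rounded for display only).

σ√T = 0.2612·√0.7409 = 0.224829
d₁ = (ln(S/K) + (r+σ²/2)T) / (σ√T) = (ln(218.87/216.42) + (0.0566+0.2612²/2)·0.7409) / 0.224829 = (0.011257 + 0.067209) / 0.224829 = 0.349003
d₂ = d₁ − σ√T = 0.349003 − 0.224829 = 0.124173
e^{−rT} = e^{−0.0566·0.7409} = 0.958932
N(d₁) = 0.636456,  N(d₂) = 0.549411
Call price V = S·N(d₁) − K·e^{−rT}·N(d₂) = 139.301200 − 114.020415 = 25.280786
φ(d₁) = (1/√(2π))·e^{−d₁²/2} = 0.375371
Γ = φ(d₁) / (S·σ·√T) = 0.007628

price = 25.280786
Γ = 0.007628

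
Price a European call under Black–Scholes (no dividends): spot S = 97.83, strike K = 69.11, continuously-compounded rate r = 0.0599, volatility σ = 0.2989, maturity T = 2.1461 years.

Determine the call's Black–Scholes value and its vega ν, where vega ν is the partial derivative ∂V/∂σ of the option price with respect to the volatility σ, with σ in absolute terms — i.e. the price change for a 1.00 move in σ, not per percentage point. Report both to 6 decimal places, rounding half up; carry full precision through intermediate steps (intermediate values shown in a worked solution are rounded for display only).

σ√T = 0.2989·√2.1461 = 0.437876
d₁ = (ln(S/K) + (r+σ²/2)T) / (σ√T) = (ln(97.83/69.11) + (0.0599+0.2989²/2)·2.1461) / 0.437876 = (0.347532 + 0.224419) / 0.437876 = 1.306194
d₂ = d₁ − σ√T = 1.306194 − 0.437876 = 0.868319
e^{−rT} = e^{−0.0599·2.1461} = 0.879368
N(d₁) = 0.904257,  N(d₂) = 0.807390
Call price V = S·N(d₁) − K·e^{−rT}·N(d₂) = 88.463439 − 49.067633 = 39.395805
φ(d₁) = (1/√(2π))·e^{−d₁²/2} = 0.169991
ν = S·φ(d₁)·√T = 24.362549

price = 39.395805
ν = 24.362549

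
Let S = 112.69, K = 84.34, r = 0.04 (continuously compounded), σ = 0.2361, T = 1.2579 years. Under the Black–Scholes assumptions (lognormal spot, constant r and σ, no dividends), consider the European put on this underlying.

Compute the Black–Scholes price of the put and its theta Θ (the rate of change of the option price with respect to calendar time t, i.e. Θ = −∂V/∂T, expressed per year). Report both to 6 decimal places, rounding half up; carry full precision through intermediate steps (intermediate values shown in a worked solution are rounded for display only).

price = 1.177627
Θ = -1.334564

σ√T = 0.2361·√1.2579 = 0.264801
d₁ = (ln(S/K) + (r+σ²/2)T) / (σ√T) = (ln(112.69/84.34) + (0.04+0.2361²/2)·1.2579) / 0.264801 = (0.289784 + 0.085376) / 0.264801 = 1.416764
d₂ = d₁ − σ√T = 1.416764 − 0.264801 = 1.151964
e^{−rT} = e^{−0.04·1.2579} = 0.950929
N(−d₁) = 0.078276,  N(−d₂) = 0.124668
Put price V = K·e^{−rT}·N(−d₂) − S·N(−d₁) = 9.998540 − 8.820913 = 1.177627
φ(d₁) = (1/√(2π))·e^{−d₁²/2} = 0.146234
Θ = −S·φ(d₁)·σ/(2√T) + r·K·e^{−rT}·N(−d₂) = −1.734506 + 0.399942 = -1.334564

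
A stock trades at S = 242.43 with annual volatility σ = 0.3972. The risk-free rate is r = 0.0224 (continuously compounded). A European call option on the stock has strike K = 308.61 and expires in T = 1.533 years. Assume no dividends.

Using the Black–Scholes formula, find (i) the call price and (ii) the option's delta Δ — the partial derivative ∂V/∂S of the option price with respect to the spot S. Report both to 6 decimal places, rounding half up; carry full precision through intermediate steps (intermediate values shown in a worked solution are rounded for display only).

σ√T = 0.3972·√1.533 = 0.491791
d₁ = (ln(S/K) + (r+σ²/2)T) / (σ√T) = (ln(242.43/308.61) + (0.0224+0.3972²/2)·1.533) / 0.491791 = (-0.241365 + 0.155268) / 0.491791 = -0.175069
d₂ = d₁ − σ√T = -0.175069 − 0.491791 = -0.666859
e^{−rT} = e^{−0.0224·1.533} = 0.966244
N(d₁) = 0.430513,  N(d₂) = 0.252431
Call price V = S·N(d₁) − K·e^{−rT}·N(d₂) = 104.369239 − 75.273029 = 29.096210
Δ = N(d₁) = 0.430513

price = 29.096210
Δ = 0.430513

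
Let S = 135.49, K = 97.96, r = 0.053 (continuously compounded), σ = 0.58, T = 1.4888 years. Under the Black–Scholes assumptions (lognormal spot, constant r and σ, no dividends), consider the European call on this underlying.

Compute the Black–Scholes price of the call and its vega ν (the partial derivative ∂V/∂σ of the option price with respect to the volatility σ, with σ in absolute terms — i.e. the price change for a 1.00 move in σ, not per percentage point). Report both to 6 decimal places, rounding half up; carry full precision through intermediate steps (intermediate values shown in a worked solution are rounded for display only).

σ√T = 0.58·√1.4888 = 0.707695
d₁ = (ln(S/K) + (r+σ²/2)T) / (σ√T) = (ln(135.49/97.96) + (0.053+0.58²/2)·1.4888) / 0.707695 = (0.324339 + 0.329323) / 0.707695 = 0.923648
d₂ = d₁ − σ√T = 0.923648 − 0.707695 = 0.215953
e^{−rT} = e^{−0.053·1.4888} = 0.924126
N(d₁) = 0.822165,  N(d₂) = 0.585488
Call price V = S·N(d₁) − K·e^{−rT}·N(d₂) = 111.395163 − 53.002702 = 58.392462
φ(d₁) = (1/√(2π))·e^{−d₁²/2} = 0.260409
ν = S·φ(d₁)·√T = 43.050837

price = 58.392462
ν = 43.050837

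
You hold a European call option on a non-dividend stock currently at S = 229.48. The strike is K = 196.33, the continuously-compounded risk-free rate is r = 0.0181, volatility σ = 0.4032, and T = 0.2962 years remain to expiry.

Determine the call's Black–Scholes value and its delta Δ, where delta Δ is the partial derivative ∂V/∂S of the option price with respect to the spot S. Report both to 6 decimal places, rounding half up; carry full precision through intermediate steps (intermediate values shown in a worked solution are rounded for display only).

price = 40.426265
Δ = 0.800984

σ√T = 0.4032·√0.2962 = 0.219439
d₁ = (ln(S/K) + (r+σ²/2)T) / (σ√T) = (ln(229.48/196.33) + (0.0181+0.4032²/2)·0.2962) / 0.219439 = (0.156019 + 0.029438) / 0.219439 = 0.845142
d₂ = d₁ − σ√T = 0.845142 − 0.219439 = 0.625704
e^{−rT} = e^{−0.0181·0.2962} = 0.994653
N(d₁) = 0.800984,  N(d₂) = 0.734245
Call price V = S·N(d₁) − K·e^{−rT}·N(d₂) = 183.809872 − 143.383607 = 40.426265
Δ = N(d₁) = 0.800984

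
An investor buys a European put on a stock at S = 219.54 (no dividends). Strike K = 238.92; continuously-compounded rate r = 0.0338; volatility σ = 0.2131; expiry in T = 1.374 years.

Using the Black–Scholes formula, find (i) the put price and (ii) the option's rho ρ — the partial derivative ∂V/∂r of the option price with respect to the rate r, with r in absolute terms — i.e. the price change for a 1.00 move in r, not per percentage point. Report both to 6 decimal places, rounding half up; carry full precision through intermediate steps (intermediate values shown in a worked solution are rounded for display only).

price = 26.771796
ρ = -190.958824

σ√T = 0.2131·√1.374 = 0.249791
d₁ = (ln(S/K) + (r+σ²/2)T) / (σ√T) = (ln(219.54/238.92) + (0.0338+0.2131²/2)·1.374) / 0.249791 = (-0.084594 + 0.077639) / 0.249791 = -0.027845
d₂ = d₁ − σ√T = -0.027845 − 0.249791 = -0.277636
e^{−rT} = e^{−0.0338·1.374} = 0.954621
N(−d₁) = 0.511107,  N(−d₂) = 0.609354
Put price V = K·e^{−rT}·N(−d₂) − S·N(−d₁) = 138.980221 − 112.208425 = 26.771796
ρ = −K·T·e^{−rT}·N(−d₂) = -190.958824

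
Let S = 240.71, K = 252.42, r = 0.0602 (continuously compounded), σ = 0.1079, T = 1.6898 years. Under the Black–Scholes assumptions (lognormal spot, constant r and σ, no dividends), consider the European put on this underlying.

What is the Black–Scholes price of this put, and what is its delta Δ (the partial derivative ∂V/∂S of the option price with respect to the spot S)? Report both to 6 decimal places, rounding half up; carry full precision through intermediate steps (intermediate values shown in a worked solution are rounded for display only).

σ√T = 0.1079·√1.6898 = 0.140262
d₁ = (ln(S/K) + (r+σ²/2)T) / (σ√T) = (ln(240.71/252.42) + (0.0602+0.1079²/2)·1.6898) / 0.140262 = (-0.047501 + 0.111563) / 0.140262 = 0.456726
d₂ = d₁ − σ√T = 0.456726 − 0.140262 = 0.316464
e^{−rT} = e^{−0.0602·1.6898} = 0.903277
N(−d₁) = 0.323934,  N(−d₂) = 0.375825
Put price V = K·e^{−rT}·N(−d₂) − S·N(−d₁) = 85.690072 − 77.974160 = 7.715912
Δ = −N(−d₁) = -0.323934

price = 7.715912
Δ = -0.323934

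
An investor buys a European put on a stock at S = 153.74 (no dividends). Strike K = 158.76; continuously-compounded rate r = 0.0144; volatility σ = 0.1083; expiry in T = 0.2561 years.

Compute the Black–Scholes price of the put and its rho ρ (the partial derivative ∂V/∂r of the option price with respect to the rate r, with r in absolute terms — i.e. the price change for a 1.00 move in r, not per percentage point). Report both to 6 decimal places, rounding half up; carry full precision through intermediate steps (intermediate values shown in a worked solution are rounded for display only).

price = 6.076299
ρ = -28.663796

σ√T = 0.1083·√0.2561 = 0.054807
d₁ = (ln(S/K) + (r+σ²/2)T) / (σ√T) = (ln(153.74/158.76) + (0.0144+0.1083²/2)·0.2561) / 0.054807 = (-0.032131 + 0.005190) / 0.054807 = -0.491565
d₂ = d₁ − σ√T = -0.491565 − 0.054807 = -0.546372
e^{−rT} = e^{−0.0144·0.2561} = 0.996319
N(−d₁) = 0.688487,  N(−d₂) = 0.707595
Put price V = K·e^{−rT}·N(−d₂) − S·N(−d₁) = 111.924232 − 105.847932 = 6.076299
ρ = −K·T·e^{−rT}·N(−d₂) = -28.663796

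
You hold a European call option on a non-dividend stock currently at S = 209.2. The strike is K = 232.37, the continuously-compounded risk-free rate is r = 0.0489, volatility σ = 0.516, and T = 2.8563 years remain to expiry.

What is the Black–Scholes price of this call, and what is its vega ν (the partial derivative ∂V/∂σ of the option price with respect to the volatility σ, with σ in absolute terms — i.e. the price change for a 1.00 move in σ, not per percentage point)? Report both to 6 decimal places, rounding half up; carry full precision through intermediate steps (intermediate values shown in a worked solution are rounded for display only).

price = 72.951193
ν = 125.957853

σ√T = 0.516·√2.8563 = 0.872071
d₁ = (ln(S/K) + (r+σ²/2)T) / (σ√T) = (ln(209.2/232.37) + (0.0489+0.516²/2)·2.8563) / 0.872071 = (-0.105040 + 0.519927) / 0.872071 = 0.475749
d₂ = d₁ − σ√T = 0.475749 − 0.872071 = -0.396322
e^{−rT} = e^{−0.0489·2.8563} = 0.869643
N(d₁) = 0.682873,  N(d₂) = 0.345934
Call price V = S·N(d₁) − K·e^{−rT}·N(d₂) = 142.857089 − 69.905896 = 72.951193
φ(d₁) = (1/√(2π))·e^{−d₁²/2} = 0.356256
ν = S·φ(d₁)·√T = 125.957853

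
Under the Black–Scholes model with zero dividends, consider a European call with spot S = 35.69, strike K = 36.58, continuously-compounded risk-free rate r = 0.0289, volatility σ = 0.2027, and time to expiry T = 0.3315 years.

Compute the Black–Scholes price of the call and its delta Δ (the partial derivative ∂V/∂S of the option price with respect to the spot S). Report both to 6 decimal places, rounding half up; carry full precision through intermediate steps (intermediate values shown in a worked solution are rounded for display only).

σ√T = 0.2027·√0.3315 = 0.116707
d₁ = (ln(S/K) + (r+σ²/2)T) / (σ√T) = (ln(35.69/36.58) + (0.0289+0.2027²/2)·0.3315) / 0.116707 = (-0.024631 + 0.016391) / 0.116707 = -0.070609
d₂ = d₁ − σ√T = -0.070609 − 0.116707 = -0.187316
e^{−rT} = e^{−0.0289·0.3315} = 0.990465
N(d₁) = 0.471854,  N(d₂) = 0.425707
Call price V = S·N(d₁) − K·e^{−rT}·N(d₂) = 16.840486 − 15.423871 = 1.416615
Δ = N(d₁) = 0.471854

price = 1.416615
Δ = 0.471854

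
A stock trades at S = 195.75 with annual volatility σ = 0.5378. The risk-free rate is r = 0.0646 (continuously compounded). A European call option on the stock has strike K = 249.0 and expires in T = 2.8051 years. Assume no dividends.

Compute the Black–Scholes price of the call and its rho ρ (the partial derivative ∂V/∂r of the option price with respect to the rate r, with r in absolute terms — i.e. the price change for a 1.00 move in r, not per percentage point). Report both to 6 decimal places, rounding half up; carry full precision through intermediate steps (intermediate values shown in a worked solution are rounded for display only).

σ√T = 0.5378·√2.8051 = 0.900731
d₁ = (ln(S/K) + (r+σ²/2)T) / (σ√T) = (ln(195.75/249.0) + (0.0646+0.5378²/2)·2.8051) / 0.900731 = (-0.240615 + 0.586867) / 0.900731 = 0.384413
d₂ = d₁ − σ√T = 0.384413 − 0.900731 = -0.516317
e^{−rT} = e^{−0.0646·2.8051} = 0.834261
N(d₁) = 0.649664,  N(d₂) = 0.302816
Call price V = S·N(d₁) − K·e^{−rT}·N(d₂) = 127.171709 − 62.904308 = 64.267401
ρ = K·T·e^{−rT}·N(d₂) = 176.452876

price = 64.267401
ρ = 176.452876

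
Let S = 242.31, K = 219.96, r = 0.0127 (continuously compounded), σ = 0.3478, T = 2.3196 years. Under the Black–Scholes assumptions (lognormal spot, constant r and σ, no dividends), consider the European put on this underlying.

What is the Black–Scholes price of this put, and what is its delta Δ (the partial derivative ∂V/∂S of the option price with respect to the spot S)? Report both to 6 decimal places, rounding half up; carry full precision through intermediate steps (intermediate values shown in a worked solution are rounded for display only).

price = 34.556684
Δ = -0.307427

σ√T = 0.3478·√2.3196 = 0.529708
d₁ = (ln(S/K) + (r+σ²/2)T) / (σ√T) = (ln(242.31/219.96) + (0.0127+0.3478²/2)·2.3196) / 0.529708 = (0.096772 + 0.169754) / 0.529708 = 0.503157
d₂ = d₁ − σ√T = 0.503157 − 0.529708 = -0.026550
e^{−rT} = e^{−0.0127·2.3196} = 0.970971
N(−d₁) = 0.307427,  N(−d₂) = 0.510591
Put price V = K·e^{−rT}·N(−d₂) − S·N(−d₁) = 109.049294 − 74.492609 = 34.556684
Δ = −N(−d₁) = -0.307427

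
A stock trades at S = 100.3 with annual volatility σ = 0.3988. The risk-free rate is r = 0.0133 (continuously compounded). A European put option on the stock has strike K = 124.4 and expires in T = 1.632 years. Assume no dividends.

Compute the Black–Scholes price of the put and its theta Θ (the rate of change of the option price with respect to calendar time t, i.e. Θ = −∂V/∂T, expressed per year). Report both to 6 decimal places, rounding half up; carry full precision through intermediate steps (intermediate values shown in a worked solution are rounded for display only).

σ√T = 0.3988·√1.632 = 0.509466
d₁ = (ln(S/K) + (r+σ²/2)T) / (σ√T) = (ln(100.3/124.4) + (0.0133+0.3988²/2)·1.632) / 0.509466 = (-0.215336 + 0.151483) / 0.509466 = -0.125333
d₂ = d₁ − σ√T = -0.125333 − 0.509466 = -0.634799
e^{−rT} = e^{−0.0133·1.632} = 0.978528
N(−d₁) = 0.549870,  N(−d₂) = 0.737220
Put price V = K·e^{−rT}·N(−d₂) − S·N(−d₁) = 89.741035 − 55.151977 = 34.589058
φ(d₁) = (1/√(2π))·e^{−d₁²/2} = 0.395821
Θ = −S·φ(d₁)·σ/(2√T) + r·K·e^{−rT}·N(−d₂) = −6.196765 + 1.193556 = -5.003209

price = 34.589058
Θ = -5.003209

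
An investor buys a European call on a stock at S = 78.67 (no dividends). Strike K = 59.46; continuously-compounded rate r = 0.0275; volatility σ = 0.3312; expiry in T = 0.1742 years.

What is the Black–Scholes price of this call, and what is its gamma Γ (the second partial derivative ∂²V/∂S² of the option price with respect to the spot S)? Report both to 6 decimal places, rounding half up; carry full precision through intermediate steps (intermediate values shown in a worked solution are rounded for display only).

price = 19.562139
Γ = 0.003804

σ√T = 0.3312·√0.1742 = 0.138234
d₁ = (ln(S/K) + (r+σ²/2)T) / (σ√T) = (ln(78.67/59.46) + (0.0275+0.3312²/2)·0.1742) / 0.138234 = (0.279958 + 0.014345) / 0.138234 = 2.129022
d₂ = d₁ − σ√T = 2.129022 − 0.138234 = 1.990788
e^{−rT} = e^{−0.0275·0.1742} = 0.995221
N(d₁) = 0.983374,  N(d₂) = 0.976748
Call price V = S·N(d₁) − K·e^{−rT}·N(d₂) = 77.362014 − 57.799875 = 19.562139
φ(d₁) = (1/√(2π))·e^{−d₁²/2} = 0.041366
Γ = φ(d₁) / (S·σ·√T) = 0.003804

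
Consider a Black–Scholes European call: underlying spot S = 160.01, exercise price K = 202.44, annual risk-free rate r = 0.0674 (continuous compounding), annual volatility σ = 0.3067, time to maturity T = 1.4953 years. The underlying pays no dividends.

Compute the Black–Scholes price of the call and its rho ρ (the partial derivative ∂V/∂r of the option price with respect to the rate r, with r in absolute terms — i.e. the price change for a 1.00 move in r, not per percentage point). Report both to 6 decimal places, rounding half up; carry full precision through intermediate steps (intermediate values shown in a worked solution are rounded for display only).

price = 15.601900
ρ = 80.067747

σ√T = 0.3067·√1.4953 = 0.375040
d₁ = (ln(S/K) + (r+σ²/2)T) / (σ√T) = (ln(160.01/202.44) + (0.0674+0.3067²/2)·1.4953) / 0.375040 = (-0.235207 + 0.171111) / 0.375040 = -0.170905
d₂ = d₁ − σ√T = -0.170905 − 0.375040 = -0.545946
e^{−rT} = e^{−0.0674·1.4953} = 0.904129
N(d₁) = 0.432149,  N(d₂) = 0.292552
Call price V = S·N(d₁) − K·e^{−rT}·N(d₂) = 69.148176 − 53.546276 = 15.601900
ρ = K·T·e^{−rT}·N(d₂) = 80.067747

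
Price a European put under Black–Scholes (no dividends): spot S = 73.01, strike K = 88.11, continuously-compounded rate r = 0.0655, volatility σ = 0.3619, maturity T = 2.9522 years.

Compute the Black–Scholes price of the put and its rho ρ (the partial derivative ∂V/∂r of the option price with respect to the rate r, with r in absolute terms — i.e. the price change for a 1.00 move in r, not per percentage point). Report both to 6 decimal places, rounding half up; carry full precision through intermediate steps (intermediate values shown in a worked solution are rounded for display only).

σ√T = 0.3619·√2.9522 = 0.621815
d₁ = (ln(S/K) + (r+σ²/2)T) / (σ√T) = (ln(73.01/88.11) + (0.0655+0.3619²/2)·2.9522) / 0.621815 = (-0.187990 + 0.386696) / 0.621815 = 0.319559
d₂ = d₁ − σ√T = 0.319559 − 0.621815 = -0.302256
e^{−rT} = e^{−0.0655·2.9522} = 0.824178
N(−d₁) = 0.374651,  N(−d₂) = 0.618772
Put price V = K·e^{−rT}·N(−d₂) − S·N(−d₁) = 44.934149 − 27.353295 = 17.580854
ρ = −K·T·e^{−rT}·N(−d₂) = -132.654594

price = 17.580854
ρ = -132.654594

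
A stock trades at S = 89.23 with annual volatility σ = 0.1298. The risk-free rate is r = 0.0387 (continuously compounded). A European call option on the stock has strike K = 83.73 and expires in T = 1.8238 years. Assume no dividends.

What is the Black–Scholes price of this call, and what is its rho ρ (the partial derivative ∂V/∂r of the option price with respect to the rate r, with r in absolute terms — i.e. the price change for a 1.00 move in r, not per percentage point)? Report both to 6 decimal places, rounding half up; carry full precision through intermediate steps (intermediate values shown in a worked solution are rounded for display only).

σ√T = 0.1298·√1.8238 = 0.175292
d₁ = (ln(S/K) + (r+σ²/2)T) / (σ√T) = (ln(89.23/83.73) + (0.0387+0.1298²/2)·1.8238) / 0.175292 = (0.063620 + 0.085945) / 0.175292 = 0.853230
d₂ = d₁ − σ√T = 0.853230 − 0.175292 = 0.677937
e^{−rT} = e^{−0.0387·1.8238} = 0.931852
N(d₁) = 0.803234,  N(d₂) = 0.751094
Call price V = S·N(d₁) − K·e^{−rT}·N(d₂) = 71.672573 − 58.603367 = 13.069206
ρ = K·T·e^{−rT}·N(d₂) = 106.880820

price = 13.069206
ρ = 106.880820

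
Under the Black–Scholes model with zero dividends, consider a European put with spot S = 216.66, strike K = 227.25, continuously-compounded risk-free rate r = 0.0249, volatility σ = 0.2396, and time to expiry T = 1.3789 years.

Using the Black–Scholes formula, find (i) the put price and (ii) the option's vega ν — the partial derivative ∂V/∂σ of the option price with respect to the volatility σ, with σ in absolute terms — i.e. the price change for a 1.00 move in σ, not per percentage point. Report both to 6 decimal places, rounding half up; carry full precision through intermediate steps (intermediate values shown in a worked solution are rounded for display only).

σ√T = 0.2396·√1.3789 = 0.281354
d₁ = (ln(S/K) + (r+σ²/2)T) / (σ√T) = (ln(216.66/227.25) + (0.0249+0.2396²/2)·1.3789) / 0.281354 = (-0.047721 + 0.073915) / 0.281354 = 0.093097
d₂ = d₁ − σ√T = 0.093097 − 0.281354 = -0.188257
e^{−rT} = e^{−0.0249·1.3789} = 0.966248
N(−d₁) = 0.462913,  N(−d₂) = 0.574662
Put price V = K·e^{−rT}·N(−d₂) − S·N(−d₁) = 126.184307 − 100.294779 = 25.889528
φ(d₁) = (1/√(2π))·e^{−d₁²/2} = 0.397217
ν = S·φ(d₁)·√T = 101.058573

price = 25.889528
ν = 101.058573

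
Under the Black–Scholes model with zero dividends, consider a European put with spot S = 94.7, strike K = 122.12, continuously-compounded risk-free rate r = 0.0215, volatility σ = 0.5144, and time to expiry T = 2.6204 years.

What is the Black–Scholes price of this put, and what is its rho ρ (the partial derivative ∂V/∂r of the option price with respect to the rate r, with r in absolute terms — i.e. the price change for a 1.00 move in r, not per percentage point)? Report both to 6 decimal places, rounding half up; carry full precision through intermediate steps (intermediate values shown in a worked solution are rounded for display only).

σ√T = 0.5144·√2.6204 = 0.832693
d₁ = (ln(S/K) + (r+σ²/2)T) / (σ√T) = (ln(94.7/122.12) + (0.0215+0.5144²/2)·2.6204) / 0.832693 = (-0.254290 + 0.403027) / 0.832693 = 0.178622
d₂ = d₁ − σ√T = 0.178622 − 0.832693 = -0.654071
e^{−rT} = e^{−0.0215·2.6204} = 0.945219
N(−d₁) = 0.429117,  N(−d₂) = 0.743467
Put price V = K·e^{−rT}·N(−d₂) − S·N(−d₁) = 85.818502 − 40.637415 = 45.181086
ρ = −K·T·e^{−rT}·N(−d₂) = -224.878801

price = 45.181086
ρ = -224.878801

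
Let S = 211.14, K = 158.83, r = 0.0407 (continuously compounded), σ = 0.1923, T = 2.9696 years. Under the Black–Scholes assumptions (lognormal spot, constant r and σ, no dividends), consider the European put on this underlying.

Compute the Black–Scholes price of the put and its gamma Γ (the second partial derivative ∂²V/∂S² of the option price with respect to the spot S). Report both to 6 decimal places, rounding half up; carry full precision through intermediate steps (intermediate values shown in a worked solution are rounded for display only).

σ√T = 0.1923·√2.9696 = 0.331382
d₁ = (ln(S/K) + (r+σ²/2)T) / (σ√T) = (ln(211.14/158.83) + (0.0407+0.1923²/2)·2.9696) / 0.331382 = (0.284687 + 0.175770) / 0.331382 = 1.389506
d₂ = d₁ − σ√T = 1.389506 − 0.331382 = 1.058124
e^{−rT} = e^{−0.0407·2.9696} = 0.886156
N(−d₁) = 0.082339,  N(−d₂) = 0.144999
Put price V = K·e^{−rT}·N(−d₂) − S·N(−d₁) = 20.408385 − 17.385160 = 3.023226
φ(d₁) = (1/√(2π))·e^{−d₁²/2} = 0.151935
Γ = φ(d₁) / (S·σ·√T) = 0.002171

price = 3.023226
Γ = 0.002171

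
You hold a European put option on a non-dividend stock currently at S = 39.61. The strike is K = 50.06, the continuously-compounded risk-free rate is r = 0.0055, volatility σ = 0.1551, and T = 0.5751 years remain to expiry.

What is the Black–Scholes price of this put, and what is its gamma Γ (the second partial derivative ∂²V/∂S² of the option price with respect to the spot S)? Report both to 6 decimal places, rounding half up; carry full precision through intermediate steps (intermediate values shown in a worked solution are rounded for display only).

σ√T = 0.1551·√0.5751 = 0.117621
d₁ = (ln(S/K) + (r+σ²/2)T) / (σ√T) = (ln(39.61/50.06) + (0.0055+0.1551²/2)·0.5751) / 0.117621 = (-0.234141 + 0.010080) / 0.117621 = -1.904941
d₂ = d₁ − σ√T = -1.904941 − 0.117621 = -2.022561
e^{−rT} = e^{−0.0055·0.5751} = 0.996842
N(−d₁) = 0.971606,  N(−d₂) = 0.978441
Put price V = K·e^{−rT}·N(−d₂) − S·N(−d₁) = 48.826063 − 38.485318 = 10.340745
φ(d₁) = (1/√(2π))·e^{−d₁²/2} = 0.065002
Γ = φ(d₁) / (S·σ·√T) = 0.013952

price = 10.340745
Γ = 0.013952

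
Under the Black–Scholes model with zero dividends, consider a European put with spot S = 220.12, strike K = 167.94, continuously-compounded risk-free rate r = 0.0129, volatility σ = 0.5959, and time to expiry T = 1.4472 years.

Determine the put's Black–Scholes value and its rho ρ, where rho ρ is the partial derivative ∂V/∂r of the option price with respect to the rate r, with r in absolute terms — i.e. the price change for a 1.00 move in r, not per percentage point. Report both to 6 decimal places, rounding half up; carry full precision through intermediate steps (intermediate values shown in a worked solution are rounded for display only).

price = 30.356550
ρ = -114.988997

σ√T = 0.5959·√1.4472 = 0.716865
d₁ = (ln(S/K) + (r+σ²/2)T) / (σ√T) = (ln(220.12/167.94) + (0.0129+0.5959²/2)·1.4472) / 0.716865 = (0.270566 + 0.275617) / 0.716865 = 0.761904
d₂ = d₁ − σ√T = 0.761904 − 0.716865 = 0.045039
e^{−rT} = e^{−0.0129·1.4472} = 0.981504
N(−d₁) = 0.223059,  N(−d₂) = 0.482038
Put price V = K·e^{−rT}·N(−d₂) − S·N(−d₁) = 79.456189 − 49.099639 = 30.356550
ρ = −K·T·e^{−rT}·N(−d₂) = -114.988997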